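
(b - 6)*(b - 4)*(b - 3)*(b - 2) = b^4 - 15*b^3 + 80*b^2 - 180*b + 144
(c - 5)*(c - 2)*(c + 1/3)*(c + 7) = c^4 + c^3/3 - 39*c^2 + 57*c + 70/3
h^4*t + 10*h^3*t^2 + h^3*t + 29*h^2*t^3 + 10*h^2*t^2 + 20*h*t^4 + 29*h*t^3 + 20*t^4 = (h + t)*(h + 4*t)*(h + 5*t)*(h*t + t)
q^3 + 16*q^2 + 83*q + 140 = (q + 4)*(q + 5)*(q + 7)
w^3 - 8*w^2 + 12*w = w*(w - 6)*(w - 2)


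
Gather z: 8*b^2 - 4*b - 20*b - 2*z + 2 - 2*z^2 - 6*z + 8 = 8*b^2 - 24*b - 2*z^2 - 8*z + 10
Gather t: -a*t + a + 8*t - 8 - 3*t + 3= a + t*(5 - a) - 5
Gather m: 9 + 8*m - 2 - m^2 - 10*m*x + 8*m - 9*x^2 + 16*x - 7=-m^2 + m*(16 - 10*x) - 9*x^2 + 16*x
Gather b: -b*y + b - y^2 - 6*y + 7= b*(1 - y) - y^2 - 6*y + 7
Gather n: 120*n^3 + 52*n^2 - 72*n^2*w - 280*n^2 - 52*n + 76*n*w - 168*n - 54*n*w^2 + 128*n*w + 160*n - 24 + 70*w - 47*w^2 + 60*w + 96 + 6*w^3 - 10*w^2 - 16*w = 120*n^3 + n^2*(-72*w - 228) + n*(-54*w^2 + 204*w - 60) + 6*w^3 - 57*w^2 + 114*w + 72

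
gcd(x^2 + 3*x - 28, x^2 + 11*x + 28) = x + 7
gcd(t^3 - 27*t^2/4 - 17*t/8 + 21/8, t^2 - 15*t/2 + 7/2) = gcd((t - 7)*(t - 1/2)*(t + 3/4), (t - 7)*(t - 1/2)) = t^2 - 15*t/2 + 7/2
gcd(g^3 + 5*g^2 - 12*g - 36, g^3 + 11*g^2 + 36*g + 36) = g^2 + 8*g + 12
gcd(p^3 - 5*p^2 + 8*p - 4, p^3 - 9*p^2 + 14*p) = p - 2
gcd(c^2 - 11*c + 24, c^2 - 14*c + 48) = c - 8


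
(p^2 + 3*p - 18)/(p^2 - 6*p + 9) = (p + 6)/(p - 3)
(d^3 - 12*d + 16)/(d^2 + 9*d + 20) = (d^2 - 4*d + 4)/(d + 5)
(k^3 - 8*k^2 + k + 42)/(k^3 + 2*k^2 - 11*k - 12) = (k^2 - 5*k - 14)/(k^2 + 5*k + 4)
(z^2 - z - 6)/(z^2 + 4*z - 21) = (z + 2)/(z + 7)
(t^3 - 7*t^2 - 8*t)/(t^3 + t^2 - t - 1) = t*(t - 8)/(t^2 - 1)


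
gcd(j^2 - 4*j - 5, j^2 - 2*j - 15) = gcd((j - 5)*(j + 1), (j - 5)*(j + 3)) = j - 5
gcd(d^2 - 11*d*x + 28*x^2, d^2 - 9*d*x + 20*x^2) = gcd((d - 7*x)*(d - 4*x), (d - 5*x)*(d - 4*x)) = -d + 4*x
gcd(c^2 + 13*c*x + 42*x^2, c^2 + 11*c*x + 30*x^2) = c + 6*x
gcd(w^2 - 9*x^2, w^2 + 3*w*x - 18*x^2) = -w + 3*x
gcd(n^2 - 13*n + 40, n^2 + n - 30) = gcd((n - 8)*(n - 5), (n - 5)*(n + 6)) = n - 5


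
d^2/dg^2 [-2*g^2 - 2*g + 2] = -4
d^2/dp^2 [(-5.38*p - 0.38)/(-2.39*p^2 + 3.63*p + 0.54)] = ((37.2424 - 77.1492*p)*(-2.39*p^2 + 3.63*p + 0.54) - (4.78*p - 3.63)*(5.38*p + 0.38)*(9.56*p - 7.26))/(-2.39*p^2 + 3.63*p + 0.54)^3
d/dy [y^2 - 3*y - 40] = 2*y - 3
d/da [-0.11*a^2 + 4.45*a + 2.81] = 4.45 - 0.22*a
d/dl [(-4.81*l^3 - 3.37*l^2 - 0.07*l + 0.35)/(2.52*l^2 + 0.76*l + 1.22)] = (-12.1212*l^4 - 7.3112*l^3 - 19.9894*l^2 - 9.9868*l - 0.3514)/(6.3504*l^4 + 3.8304*l^3 + 6.7264*l^2 + 1.8544*l + 1.4884)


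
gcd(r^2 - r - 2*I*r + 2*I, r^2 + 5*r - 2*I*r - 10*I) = r - 2*I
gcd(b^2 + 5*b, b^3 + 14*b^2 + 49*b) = b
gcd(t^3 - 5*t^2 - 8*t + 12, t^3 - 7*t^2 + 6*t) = t^2 - 7*t + 6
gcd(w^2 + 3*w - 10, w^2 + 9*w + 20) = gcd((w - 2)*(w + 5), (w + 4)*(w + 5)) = w + 5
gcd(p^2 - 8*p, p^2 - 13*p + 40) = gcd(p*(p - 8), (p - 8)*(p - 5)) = p - 8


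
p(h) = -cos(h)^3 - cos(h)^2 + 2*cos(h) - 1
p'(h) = 3*sin(h)*cos(h)^2 + 2*sin(h)*cos(h) - 2*sin(h)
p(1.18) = -0.44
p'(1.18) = -0.74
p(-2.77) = -2.92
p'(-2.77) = 0.46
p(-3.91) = -2.58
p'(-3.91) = -1.31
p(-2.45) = -2.68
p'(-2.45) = 1.12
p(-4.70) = -1.02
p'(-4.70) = -2.02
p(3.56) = -2.90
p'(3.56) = 0.54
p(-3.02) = -2.99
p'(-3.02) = 0.12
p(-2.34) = -2.54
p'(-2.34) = 1.39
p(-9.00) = -2.90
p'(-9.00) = 0.55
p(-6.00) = -0.89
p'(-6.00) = 0.75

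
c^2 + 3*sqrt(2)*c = c*(c + 3*sqrt(2))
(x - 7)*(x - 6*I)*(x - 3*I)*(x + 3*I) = x^4 - 7*x^3 - 6*I*x^3 + 9*x^2 + 42*I*x^2 - 63*x - 54*I*x + 378*I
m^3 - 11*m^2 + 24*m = m*(m - 8)*(m - 3)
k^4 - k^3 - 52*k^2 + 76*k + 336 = (k - 6)*(k - 4)*(k + 2)*(k + 7)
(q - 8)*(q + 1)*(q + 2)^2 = q^4 - 3*q^3 - 32*q^2 - 60*q - 32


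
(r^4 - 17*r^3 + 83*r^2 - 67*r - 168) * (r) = r^5 - 17*r^4 + 83*r^3 - 67*r^2 - 168*r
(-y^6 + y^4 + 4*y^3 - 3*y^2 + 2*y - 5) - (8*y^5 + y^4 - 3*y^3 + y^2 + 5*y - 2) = -y^6 - 8*y^5 + 7*y^3 - 4*y^2 - 3*y - 3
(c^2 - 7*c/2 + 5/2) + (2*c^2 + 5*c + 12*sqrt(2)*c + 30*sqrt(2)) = 3*c^2 + 3*c/2 + 12*sqrt(2)*c + 5/2 + 30*sqrt(2)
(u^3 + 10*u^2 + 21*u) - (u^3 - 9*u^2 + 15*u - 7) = 19*u^2 + 6*u + 7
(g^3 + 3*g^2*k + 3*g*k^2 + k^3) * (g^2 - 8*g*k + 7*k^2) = g^5 - 5*g^4*k - 14*g^3*k^2 - 2*g^2*k^3 + 13*g*k^4 + 7*k^5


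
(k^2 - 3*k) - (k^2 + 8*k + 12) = -11*k - 12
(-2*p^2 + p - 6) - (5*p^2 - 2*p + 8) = -7*p^2 + 3*p - 14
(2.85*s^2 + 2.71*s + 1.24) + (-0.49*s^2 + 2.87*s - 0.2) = 2.36*s^2 + 5.58*s + 1.04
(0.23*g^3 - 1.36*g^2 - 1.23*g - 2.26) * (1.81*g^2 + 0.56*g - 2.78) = 0.4163*g^5 - 2.3328*g^4 - 3.6273*g^3 - 0.998599999999999*g^2 + 2.1538*g + 6.2828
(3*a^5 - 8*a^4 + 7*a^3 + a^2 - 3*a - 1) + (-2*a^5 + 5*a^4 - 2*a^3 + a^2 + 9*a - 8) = a^5 - 3*a^4 + 5*a^3 + 2*a^2 + 6*a - 9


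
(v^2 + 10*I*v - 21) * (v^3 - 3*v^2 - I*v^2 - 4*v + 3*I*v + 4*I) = v^5 - 3*v^4 + 9*I*v^4 - 15*v^3 - 27*I*v^3 + 33*v^2 - 15*I*v^2 + 44*v - 63*I*v - 84*I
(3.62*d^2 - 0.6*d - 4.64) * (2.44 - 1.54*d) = -5.5748*d^3 + 9.7568*d^2 + 5.6816*d - 11.3216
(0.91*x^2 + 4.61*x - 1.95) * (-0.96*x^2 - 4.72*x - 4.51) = -0.8736*x^4 - 8.7208*x^3 - 23.9913*x^2 - 11.5871*x + 8.7945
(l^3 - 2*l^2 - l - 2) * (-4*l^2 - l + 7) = -4*l^5 + 7*l^4 + 13*l^3 - 5*l^2 - 5*l - 14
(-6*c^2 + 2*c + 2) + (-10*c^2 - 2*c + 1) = 3 - 16*c^2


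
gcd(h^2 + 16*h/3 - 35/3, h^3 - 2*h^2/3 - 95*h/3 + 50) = h - 5/3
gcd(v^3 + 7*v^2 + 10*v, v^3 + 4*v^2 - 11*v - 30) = v^2 + 7*v + 10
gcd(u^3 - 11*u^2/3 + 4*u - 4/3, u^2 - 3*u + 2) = u^2 - 3*u + 2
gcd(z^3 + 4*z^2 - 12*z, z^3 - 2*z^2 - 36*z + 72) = z^2 + 4*z - 12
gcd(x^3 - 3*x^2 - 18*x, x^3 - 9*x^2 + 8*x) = x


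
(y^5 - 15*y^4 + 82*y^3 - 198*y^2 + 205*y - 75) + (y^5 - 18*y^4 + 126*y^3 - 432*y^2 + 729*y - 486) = 2*y^5 - 33*y^4 + 208*y^3 - 630*y^2 + 934*y - 561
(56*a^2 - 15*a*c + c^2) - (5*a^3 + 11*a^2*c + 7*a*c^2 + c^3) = -5*a^3 - 11*a^2*c + 56*a^2 - 7*a*c^2 - 15*a*c - c^3 + c^2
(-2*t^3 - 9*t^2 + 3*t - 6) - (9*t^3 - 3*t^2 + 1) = -11*t^3 - 6*t^2 + 3*t - 7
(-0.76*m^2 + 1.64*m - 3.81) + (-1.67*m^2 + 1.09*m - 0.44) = -2.43*m^2 + 2.73*m - 4.25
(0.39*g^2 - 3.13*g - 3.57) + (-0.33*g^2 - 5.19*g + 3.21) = 0.06*g^2 - 8.32*g - 0.36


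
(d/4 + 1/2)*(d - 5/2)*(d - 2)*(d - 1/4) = d^4/4 - 11*d^3/16 - 27*d^2/32 + 11*d/4 - 5/8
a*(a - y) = a^2 - a*y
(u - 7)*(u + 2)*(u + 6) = u^3 + u^2 - 44*u - 84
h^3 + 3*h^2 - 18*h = h*(h - 3)*(h + 6)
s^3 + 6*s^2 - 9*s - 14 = (s - 2)*(s + 1)*(s + 7)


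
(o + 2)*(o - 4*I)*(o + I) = o^3 + 2*o^2 - 3*I*o^2 + 4*o - 6*I*o + 8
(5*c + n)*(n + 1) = 5*c*n + 5*c + n^2 + n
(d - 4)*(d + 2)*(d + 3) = d^3 + d^2 - 14*d - 24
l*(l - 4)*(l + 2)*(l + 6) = l^4 + 4*l^3 - 20*l^2 - 48*l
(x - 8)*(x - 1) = x^2 - 9*x + 8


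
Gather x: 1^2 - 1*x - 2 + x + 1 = 0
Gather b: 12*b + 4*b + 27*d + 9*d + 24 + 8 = 16*b + 36*d + 32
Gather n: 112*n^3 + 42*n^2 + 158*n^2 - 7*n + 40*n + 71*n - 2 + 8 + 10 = 112*n^3 + 200*n^2 + 104*n + 16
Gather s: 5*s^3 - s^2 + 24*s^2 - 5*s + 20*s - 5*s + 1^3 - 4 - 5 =5*s^3 + 23*s^2 + 10*s - 8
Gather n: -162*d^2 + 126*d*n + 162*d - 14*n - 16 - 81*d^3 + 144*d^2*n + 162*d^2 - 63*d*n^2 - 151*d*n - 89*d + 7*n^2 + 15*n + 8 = -81*d^3 + 73*d + n^2*(7 - 63*d) + n*(144*d^2 - 25*d + 1) - 8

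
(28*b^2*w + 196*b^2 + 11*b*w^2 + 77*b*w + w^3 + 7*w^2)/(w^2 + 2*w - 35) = (28*b^2 + 11*b*w + w^2)/(w - 5)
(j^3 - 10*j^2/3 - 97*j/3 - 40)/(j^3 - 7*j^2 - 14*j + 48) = (j + 5/3)/(j - 2)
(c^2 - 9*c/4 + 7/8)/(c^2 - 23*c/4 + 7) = (c - 1/2)/(c - 4)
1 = 1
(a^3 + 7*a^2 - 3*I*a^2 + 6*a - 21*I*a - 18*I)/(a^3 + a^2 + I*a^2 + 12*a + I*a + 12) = (a + 6)/(a + 4*I)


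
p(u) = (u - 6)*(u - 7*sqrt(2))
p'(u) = 2*u - 7*sqrt(2) - 6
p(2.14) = 29.95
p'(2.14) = -11.62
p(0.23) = 55.79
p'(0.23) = -15.44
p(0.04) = 58.76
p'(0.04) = -15.82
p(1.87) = 33.16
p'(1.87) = -12.16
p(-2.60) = 107.50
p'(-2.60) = -21.10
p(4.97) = 5.08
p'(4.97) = -5.96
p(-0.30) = 64.26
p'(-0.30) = -16.50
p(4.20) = 10.26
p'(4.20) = -7.50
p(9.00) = -2.70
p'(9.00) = 2.10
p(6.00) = 0.00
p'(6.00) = -3.90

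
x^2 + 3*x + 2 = (x + 1)*(x + 2)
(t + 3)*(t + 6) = t^2 + 9*t + 18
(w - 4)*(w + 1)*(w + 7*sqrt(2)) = w^3 - 3*w^2 + 7*sqrt(2)*w^2 - 21*sqrt(2)*w - 4*w - 28*sqrt(2)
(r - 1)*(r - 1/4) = r^2 - 5*r/4 + 1/4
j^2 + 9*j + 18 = (j + 3)*(j + 6)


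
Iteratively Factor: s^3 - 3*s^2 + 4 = (s - 2)*(s^2 - s - 2) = (s - 2)^2*(s + 1)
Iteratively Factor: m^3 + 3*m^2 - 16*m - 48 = (m - 4)*(m^2 + 7*m + 12) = (m - 4)*(m + 4)*(m + 3)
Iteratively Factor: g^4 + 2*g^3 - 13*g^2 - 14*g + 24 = (g + 4)*(g^3 - 2*g^2 - 5*g + 6) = (g + 2)*(g + 4)*(g^2 - 4*g + 3) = (g - 3)*(g + 2)*(g + 4)*(g - 1)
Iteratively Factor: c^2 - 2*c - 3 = (c - 3)*(c + 1)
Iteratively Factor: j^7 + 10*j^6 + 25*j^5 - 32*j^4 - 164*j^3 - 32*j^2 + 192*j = (j - 1)*(j^6 + 11*j^5 + 36*j^4 + 4*j^3 - 160*j^2 - 192*j) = (j - 1)*(j + 2)*(j^5 + 9*j^4 + 18*j^3 - 32*j^2 - 96*j) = (j - 1)*(j + 2)*(j + 3)*(j^4 + 6*j^3 - 32*j) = j*(j - 1)*(j + 2)*(j + 3)*(j^3 + 6*j^2 - 32) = j*(j - 2)*(j - 1)*(j + 2)*(j + 3)*(j^2 + 8*j + 16) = j*(j - 2)*(j - 1)*(j + 2)*(j + 3)*(j + 4)*(j + 4)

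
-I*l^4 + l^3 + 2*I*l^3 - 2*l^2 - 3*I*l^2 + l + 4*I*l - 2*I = (l - 1)*(l - I)*(l + 2*I)*(-I*l + I)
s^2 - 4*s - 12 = (s - 6)*(s + 2)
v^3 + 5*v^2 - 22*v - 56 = (v - 4)*(v + 2)*(v + 7)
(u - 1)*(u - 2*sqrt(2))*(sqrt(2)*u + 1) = sqrt(2)*u^3 - 3*u^2 - sqrt(2)*u^2 - 2*sqrt(2)*u + 3*u + 2*sqrt(2)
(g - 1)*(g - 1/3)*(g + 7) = g^3 + 17*g^2/3 - 9*g + 7/3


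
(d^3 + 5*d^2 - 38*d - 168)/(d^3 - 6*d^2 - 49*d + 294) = (d + 4)/(d - 7)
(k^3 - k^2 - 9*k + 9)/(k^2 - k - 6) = (k^2 + 2*k - 3)/(k + 2)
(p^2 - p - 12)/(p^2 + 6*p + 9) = (p - 4)/(p + 3)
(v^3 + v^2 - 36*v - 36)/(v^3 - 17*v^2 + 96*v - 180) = (v^2 + 7*v + 6)/(v^2 - 11*v + 30)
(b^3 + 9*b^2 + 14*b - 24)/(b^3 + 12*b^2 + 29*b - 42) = (b + 4)/(b + 7)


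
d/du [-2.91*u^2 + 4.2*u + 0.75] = 4.2 - 5.82*u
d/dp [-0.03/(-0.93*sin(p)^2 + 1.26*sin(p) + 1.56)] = (0.0378 - 0.0558*sin(p))*cos(p)/(-0.93*sin(p)^2 + 1.26*sin(p) + 1.56)^2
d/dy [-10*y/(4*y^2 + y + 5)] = 10*(4*y^2 - 5)/(16*y^4 + 8*y^3 + 41*y^2 + 10*y + 25)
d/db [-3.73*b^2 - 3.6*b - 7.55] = -7.46*b - 3.6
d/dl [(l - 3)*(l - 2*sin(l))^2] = (l - 2*sin(l))*(l + (6 - 2*l)*(2*cos(l) - 1) - 2*sin(l))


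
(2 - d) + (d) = 2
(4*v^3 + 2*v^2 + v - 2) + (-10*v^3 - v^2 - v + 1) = -6*v^3 + v^2 - 1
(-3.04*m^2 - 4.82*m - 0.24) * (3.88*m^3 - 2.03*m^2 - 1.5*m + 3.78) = -11.7952*m^5 - 12.5304*m^4 + 13.4134*m^3 - 3.774*m^2 - 17.8596*m - 0.9072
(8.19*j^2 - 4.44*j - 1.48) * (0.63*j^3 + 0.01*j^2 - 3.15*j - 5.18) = 5.1597*j^5 - 2.7153*j^4 - 26.7753*j^3 - 28.453*j^2 + 27.6612*j + 7.6664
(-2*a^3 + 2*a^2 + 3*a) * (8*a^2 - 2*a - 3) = -16*a^5 + 20*a^4 + 26*a^3 - 12*a^2 - 9*a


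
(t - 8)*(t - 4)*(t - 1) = t^3 - 13*t^2 + 44*t - 32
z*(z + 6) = z^2 + 6*z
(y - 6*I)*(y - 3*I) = y^2 - 9*I*y - 18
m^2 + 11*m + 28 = (m + 4)*(m + 7)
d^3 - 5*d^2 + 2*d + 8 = (d - 4)*(d - 2)*(d + 1)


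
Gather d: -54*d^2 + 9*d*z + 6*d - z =-54*d^2 + d*(9*z + 6) - z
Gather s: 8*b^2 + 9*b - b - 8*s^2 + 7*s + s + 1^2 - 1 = 8*b^2 + 8*b - 8*s^2 + 8*s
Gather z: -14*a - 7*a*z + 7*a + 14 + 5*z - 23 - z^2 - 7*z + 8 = -7*a - z^2 + z*(-7*a - 2) - 1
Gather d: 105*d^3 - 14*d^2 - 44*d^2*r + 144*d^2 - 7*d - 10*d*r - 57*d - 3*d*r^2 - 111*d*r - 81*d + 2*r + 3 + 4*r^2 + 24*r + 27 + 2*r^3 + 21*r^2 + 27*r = 105*d^3 + d^2*(130 - 44*r) + d*(-3*r^2 - 121*r - 145) + 2*r^3 + 25*r^2 + 53*r + 30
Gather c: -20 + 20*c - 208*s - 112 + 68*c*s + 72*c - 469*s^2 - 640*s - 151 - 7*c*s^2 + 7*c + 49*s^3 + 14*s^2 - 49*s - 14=c*(-7*s^2 + 68*s + 99) + 49*s^3 - 455*s^2 - 897*s - 297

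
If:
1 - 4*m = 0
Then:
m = 1/4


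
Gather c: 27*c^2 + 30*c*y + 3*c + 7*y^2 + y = 27*c^2 + c*(30*y + 3) + 7*y^2 + y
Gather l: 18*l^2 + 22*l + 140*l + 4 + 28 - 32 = 18*l^2 + 162*l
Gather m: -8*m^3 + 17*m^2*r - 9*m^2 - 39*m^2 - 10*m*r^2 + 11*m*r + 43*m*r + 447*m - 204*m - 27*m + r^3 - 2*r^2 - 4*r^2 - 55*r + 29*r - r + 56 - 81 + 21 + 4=-8*m^3 + m^2*(17*r - 48) + m*(-10*r^2 + 54*r + 216) + r^3 - 6*r^2 - 27*r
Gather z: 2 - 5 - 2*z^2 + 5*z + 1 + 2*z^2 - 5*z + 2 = 0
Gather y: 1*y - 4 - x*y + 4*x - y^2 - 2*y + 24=4*x - y^2 + y*(-x - 1) + 20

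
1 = 1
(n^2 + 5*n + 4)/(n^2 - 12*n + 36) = (n^2 + 5*n + 4)/(n^2 - 12*n + 36)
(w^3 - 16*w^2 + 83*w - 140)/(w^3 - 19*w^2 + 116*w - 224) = (w - 5)/(w - 8)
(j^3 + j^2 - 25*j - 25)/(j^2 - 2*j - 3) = (j^2 - 25)/(j - 3)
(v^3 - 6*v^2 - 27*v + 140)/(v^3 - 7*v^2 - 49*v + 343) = (v^2 + v - 20)/(v^2 - 49)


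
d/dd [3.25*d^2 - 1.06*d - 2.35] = 6.5*d - 1.06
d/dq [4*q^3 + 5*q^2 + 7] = 2*q*(6*q + 5)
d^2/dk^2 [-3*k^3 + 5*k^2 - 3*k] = 10 - 18*k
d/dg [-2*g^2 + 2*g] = 2 - 4*g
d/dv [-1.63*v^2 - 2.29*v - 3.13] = -3.26*v - 2.29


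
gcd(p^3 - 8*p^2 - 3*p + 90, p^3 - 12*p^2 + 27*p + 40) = p - 5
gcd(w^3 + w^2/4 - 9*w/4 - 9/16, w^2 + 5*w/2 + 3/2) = w + 3/2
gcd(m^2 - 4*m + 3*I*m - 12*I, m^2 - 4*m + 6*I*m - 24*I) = m - 4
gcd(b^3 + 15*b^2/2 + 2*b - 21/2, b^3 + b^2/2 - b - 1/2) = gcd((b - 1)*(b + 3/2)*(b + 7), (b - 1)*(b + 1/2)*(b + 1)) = b - 1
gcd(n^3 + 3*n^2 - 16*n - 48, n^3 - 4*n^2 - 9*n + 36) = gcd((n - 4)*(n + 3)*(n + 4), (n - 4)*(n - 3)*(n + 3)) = n^2 - n - 12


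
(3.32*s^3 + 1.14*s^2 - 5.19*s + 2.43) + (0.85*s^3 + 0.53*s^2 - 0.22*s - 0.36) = 4.17*s^3 + 1.67*s^2 - 5.41*s + 2.07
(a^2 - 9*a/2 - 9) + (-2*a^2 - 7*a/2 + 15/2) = -a^2 - 8*a - 3/2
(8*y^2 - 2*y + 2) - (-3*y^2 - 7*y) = 11*y^2 + 5*y + 2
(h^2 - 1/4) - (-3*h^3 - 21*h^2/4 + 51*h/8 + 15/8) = 3*h^3 + 25*h^2/4 - 51*h/8 - 17/8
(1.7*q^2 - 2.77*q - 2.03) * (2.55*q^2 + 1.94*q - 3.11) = 4.335*q^4 - 3.7655*q^3 - 15.8373*q^2 + 4.6765*q + 6.3133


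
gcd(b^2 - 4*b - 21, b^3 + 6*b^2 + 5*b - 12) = b + 3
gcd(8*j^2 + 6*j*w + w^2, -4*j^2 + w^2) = 2*j + w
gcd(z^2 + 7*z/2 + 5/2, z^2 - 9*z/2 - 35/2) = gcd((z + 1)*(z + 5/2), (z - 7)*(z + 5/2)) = z + 5/2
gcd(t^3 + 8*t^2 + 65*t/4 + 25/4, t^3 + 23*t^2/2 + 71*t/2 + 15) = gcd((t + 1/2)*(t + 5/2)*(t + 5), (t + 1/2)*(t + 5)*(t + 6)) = t^2 + 11*t/2 + 5/2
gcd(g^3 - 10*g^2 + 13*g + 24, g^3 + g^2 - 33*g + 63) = g - 3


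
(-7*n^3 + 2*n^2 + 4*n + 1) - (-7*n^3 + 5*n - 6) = 2*n^2 - n + 7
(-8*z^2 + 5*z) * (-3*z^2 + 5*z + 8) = 24*z^4 - 55*z^3 - 39*z^2 + 40*z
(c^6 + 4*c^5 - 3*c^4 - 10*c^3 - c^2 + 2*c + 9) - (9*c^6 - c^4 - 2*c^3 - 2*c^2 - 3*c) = -8*c^6 + 4*c^5 - 2*c^4 - 8*c^3 + c^2 + 5*c + 9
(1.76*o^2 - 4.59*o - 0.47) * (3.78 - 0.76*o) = -1.3376*o^3 + 10.1412*o^2 - 16.993*o - 1.7766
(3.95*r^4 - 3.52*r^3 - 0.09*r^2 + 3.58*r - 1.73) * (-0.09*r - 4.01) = -0.3555*r^5 - 15.5227*r^4 + 14.1233*r^3 + 0.0387*r^2 - 14.2001*r + 6.9373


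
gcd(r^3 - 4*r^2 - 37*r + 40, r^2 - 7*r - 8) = r - 8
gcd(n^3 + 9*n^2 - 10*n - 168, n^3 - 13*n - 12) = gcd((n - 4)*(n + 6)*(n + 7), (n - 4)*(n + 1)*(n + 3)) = n - 4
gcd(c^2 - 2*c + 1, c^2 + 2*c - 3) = c - 1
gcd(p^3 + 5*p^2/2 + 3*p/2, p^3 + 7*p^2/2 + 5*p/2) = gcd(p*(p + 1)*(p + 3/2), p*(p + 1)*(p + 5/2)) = p^2 + p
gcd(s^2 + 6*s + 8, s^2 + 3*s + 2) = s + 2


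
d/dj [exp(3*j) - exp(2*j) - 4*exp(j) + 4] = (3*exp(2*j) - 2*exp(j) - 4)*exp(j)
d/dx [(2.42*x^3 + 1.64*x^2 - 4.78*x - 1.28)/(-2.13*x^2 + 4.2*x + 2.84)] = (-5.1546*x^4 + 20.328*x^3 + 17.325*x^2 + 3.8624*x - 8.1992)/(4.5369*x^4 - 17.892*x^3 + 5.5416*x^2 + 23.856*x + 8.0656)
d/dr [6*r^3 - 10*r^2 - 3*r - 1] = 18*r^2 - 20*r - 3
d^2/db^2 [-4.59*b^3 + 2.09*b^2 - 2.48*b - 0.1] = 4.18 - 27.54*b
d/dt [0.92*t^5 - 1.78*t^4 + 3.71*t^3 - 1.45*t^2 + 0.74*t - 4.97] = 4.6*t^4 - 7.12*t^3 + 11.13*t^2 - 2.9*t + 0.74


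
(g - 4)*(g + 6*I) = g^2 - 4*g + 6*I*g - 24*I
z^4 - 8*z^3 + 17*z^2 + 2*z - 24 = (z - 4)*(z - 3)*(z - 2)*(z + 1)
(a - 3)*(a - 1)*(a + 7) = a^3 + 3*a^2 - 25*a + 21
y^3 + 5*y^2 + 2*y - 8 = (y - 1)*(y + 2)*(y + 4)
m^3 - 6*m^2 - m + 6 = (m - 6)*(m - 1)*(m + 1)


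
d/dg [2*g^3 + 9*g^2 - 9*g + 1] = 6*g^2 + 18*g - 9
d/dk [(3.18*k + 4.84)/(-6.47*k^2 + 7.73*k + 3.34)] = (20.5746*k^2 + 62.6296*k - 26.792)/(41.8609*k^4 - 100.0262*k^3 + 16.5333*k^2 + 51.6364*k + 11.1556)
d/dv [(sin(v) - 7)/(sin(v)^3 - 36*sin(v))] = (-2*sin(v) + 21 - 252/sin(v)^2)*cos(v)/((sin(v) - 6)^2*(sin(v) + 6)^2)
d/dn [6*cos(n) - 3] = -6*sin(n)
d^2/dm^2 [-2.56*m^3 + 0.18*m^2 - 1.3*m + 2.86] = 0.36 - 15.36*m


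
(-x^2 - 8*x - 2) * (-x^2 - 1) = x^4 + 8*x^3 + 3*x^2 + 8*x + 2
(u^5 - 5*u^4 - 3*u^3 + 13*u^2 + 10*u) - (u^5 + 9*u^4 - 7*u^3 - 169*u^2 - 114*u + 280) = -14*u^4 + 4*u^3 + 182*u^2 + 124*u - 280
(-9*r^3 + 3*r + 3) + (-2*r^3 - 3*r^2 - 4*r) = -11*r^3 - 3*r^2 - r + 3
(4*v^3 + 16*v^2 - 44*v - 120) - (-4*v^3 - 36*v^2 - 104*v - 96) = 8*v^3 + 52*v^2 + 60*v - 24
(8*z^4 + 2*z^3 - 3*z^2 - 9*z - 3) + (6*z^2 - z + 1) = 8*z^4 + 2*z^3 + 3*z^2 - 10*z - 2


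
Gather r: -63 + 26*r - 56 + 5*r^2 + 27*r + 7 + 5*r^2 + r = 10*r^2 + 54*r - 112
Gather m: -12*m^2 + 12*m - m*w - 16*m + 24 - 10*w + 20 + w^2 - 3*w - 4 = -12*m^2 + m*(-w - 4) + w^2 - 13*w + 40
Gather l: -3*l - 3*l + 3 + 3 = 6 - 6*l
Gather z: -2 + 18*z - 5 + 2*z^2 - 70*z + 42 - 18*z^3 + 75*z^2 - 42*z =-18*z^3 + 77*z^2 - 94*z + 35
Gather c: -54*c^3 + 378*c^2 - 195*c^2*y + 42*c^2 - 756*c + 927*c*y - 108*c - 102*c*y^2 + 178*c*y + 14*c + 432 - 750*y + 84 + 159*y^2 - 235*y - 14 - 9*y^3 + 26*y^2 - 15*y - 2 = -54*c^3 + c^2*(420 - 195*y) + c*(-102*y^2 + 1105*y - 850) - 9*y^3 + 185*y^2 - 1000*y + 500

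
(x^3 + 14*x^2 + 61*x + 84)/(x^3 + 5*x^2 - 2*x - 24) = (x + 7)/(x - 2)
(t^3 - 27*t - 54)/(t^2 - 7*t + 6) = (t^2 + 6*t + 9)/(t - 1)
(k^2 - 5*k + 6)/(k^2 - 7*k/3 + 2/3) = 3*(k - 3)/(3*k - 1)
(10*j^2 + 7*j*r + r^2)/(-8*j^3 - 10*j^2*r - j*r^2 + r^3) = (5*j + r)/(-4*j^2 - 3*j*r + r^2)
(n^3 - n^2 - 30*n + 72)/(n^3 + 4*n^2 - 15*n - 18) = (n - 4)/(n + 1)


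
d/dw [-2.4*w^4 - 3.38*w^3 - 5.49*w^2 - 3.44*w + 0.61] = -9.6*w^3 - 10.14*w^2 - 10.98*w - 3.44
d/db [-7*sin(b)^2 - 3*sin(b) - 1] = -(14*sin(b) + 3)*cos(b)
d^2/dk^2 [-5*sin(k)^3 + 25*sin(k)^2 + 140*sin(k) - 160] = 45*sin(k)^3 - 100*sin(k)^2 - 170*sin(k) + 50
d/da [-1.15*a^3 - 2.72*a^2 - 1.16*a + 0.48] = -3.45*a^2 - 5.44*a - 1.16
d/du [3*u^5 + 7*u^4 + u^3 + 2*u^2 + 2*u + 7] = 15*u^4 + 28*u^3 + 3*u^2 + 4*u + 2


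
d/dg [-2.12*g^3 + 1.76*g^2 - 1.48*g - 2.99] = -6.36*g^2 + 3.52*g - 1.48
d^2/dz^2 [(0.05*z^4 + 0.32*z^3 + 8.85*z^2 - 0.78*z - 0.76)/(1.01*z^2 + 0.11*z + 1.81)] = (0.10201*z^6 + 0.033329999999999*z^5 + 0.552059999999997*z^4 - 4.560786*z^3 - 99.375834*z^2 + 14.339004*z + 61.057886)/(1.030301*z^6 + 0.336633*z^5 + 5.575806*z^4 + 1.207877*z^3 + 9.992286*z^2 + 1.081113*z + 5.929741)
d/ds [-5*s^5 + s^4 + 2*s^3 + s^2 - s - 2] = -25*s^4 + 4*s^3 + 6*s^2 + 2*s - 1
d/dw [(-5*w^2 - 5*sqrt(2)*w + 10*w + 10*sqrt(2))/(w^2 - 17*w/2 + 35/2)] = 10*(2*sqrt(2)*w^2 + 13*w^2 - 70*w - 8*sqrt(2)*w - sqrt(2) + 70)/(4*w^4 - 68*w^3 + 429*w^2 - 1190*w + 1225)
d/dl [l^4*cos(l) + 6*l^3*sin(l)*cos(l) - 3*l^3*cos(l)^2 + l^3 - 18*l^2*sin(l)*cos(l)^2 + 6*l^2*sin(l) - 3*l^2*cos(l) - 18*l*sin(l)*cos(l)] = -l^4*sin(l) + 3*l^3*sin(2*l) + 4*l^3*cos(l) + 6*l^3*cos(2*l) + 3*l^2*sin(l) + 9*l^2*sin(2*l) + 3*l^2*cos(l)/2 - 9*l^2*cos(2*l)/2 - 27*l^2*cos(3*l)/2 - 3*l^2/2 + 3*l*sin(l) - 9*l*sin(3*l) - 6*l*cos(l) - 18*l*cos(2*l) - 9*sin(2*l)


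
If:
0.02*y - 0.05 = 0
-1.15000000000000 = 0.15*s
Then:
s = -7.67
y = 2.50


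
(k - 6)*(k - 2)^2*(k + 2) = k^4 - 8*k^3 + 8*k^2 + 32*k - 48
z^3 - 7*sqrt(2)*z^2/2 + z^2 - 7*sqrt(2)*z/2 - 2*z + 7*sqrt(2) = (z - 1)*(z + 2)*(z - 7*sqrt(2)/2)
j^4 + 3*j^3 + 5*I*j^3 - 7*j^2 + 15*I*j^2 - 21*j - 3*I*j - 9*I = (j + 3)*(j + I)^2*(j + 3*I)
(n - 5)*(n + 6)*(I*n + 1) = I*n^3 + n^2 + I*n^2 + n - 30*I*n - 30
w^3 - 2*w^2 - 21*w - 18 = (w - 6)*(w + 1)*(w + 3)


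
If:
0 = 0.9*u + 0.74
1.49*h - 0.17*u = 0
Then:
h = -0.09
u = -0.82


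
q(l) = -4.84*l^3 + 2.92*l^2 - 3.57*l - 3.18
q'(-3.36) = -187.12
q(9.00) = -3327.15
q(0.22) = -3.88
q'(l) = -14.52*l^2 + 5.84*l - 3.57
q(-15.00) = 17042.37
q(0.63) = -5.48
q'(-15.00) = -3358.17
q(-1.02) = 8.64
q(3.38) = -168.78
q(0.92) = -7.76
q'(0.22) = -2.99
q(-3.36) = 225.38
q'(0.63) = -5.65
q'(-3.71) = -225.09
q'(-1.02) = -24.63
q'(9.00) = -1127.13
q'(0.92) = -10.49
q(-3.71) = 297.41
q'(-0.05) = -3.90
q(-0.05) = -2.99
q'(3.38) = -149.71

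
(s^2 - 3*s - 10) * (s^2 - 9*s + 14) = s^4 - 12*s^3 + 31*s^2 + 48*s - 140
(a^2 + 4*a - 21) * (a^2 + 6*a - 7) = a^4 + 10*a^3 - 4*a^2 - 154*a + 147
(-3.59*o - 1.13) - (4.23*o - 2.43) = 1.3 - 7.82*o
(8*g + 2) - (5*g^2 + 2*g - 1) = -5*g^2 + 6*g + 3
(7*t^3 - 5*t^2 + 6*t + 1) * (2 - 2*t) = -14*t^4 + 24*t^3 - 22*t^2 + 10*t + 2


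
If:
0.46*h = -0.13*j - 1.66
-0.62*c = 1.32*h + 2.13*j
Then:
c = 7.68302945301543 - 2.83380084151473*j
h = -0.282608695652174*j - 3.60869565217391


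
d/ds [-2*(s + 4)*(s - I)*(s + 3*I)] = -6*s^2 - 8*s*(2 + I) - 6 - 16*I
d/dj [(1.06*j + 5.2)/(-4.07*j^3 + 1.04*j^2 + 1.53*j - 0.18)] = (8.6284*j^3 + 62.3896*j^2 - 10.816*j - 8.1468)/(16.5649*j^6 - 8.4656*j^5 - 11.3726*j^4 + 4.6476*j^3 + 1.9665*j^2 - 0.5508*j + 0.0324)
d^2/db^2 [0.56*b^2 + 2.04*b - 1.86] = 1.12000000000000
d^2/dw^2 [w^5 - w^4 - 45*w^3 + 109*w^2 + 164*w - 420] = 20*w^3 - 12*w^2 - 270*w + 218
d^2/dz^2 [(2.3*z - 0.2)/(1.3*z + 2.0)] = -12.636/(1.3*z + 2.0)^3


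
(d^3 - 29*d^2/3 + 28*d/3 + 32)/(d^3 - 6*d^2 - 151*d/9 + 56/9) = 3*(3*d^2 - 5*d - 12)/(9*d^2 + 18*d - 7)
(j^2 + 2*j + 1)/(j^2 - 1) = (j + 1)/(j - 1)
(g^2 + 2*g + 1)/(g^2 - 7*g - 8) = (g + 1)/(g - 8)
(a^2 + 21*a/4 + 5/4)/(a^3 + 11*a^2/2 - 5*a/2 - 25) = (4*a + 1)/(2*(2*a^2 + a - 10))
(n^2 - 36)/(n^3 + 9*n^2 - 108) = (n - 6)/(n^2 + 3*n - 18)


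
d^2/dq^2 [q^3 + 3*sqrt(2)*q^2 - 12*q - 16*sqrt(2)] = 6*q + 6*sqrt(2)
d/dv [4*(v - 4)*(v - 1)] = 8*v - 20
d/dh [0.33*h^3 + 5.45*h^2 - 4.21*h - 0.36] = 0.99*h^2 + 10.9*h - 4.21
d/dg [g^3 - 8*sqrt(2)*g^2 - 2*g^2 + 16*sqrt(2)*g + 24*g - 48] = 3*g^2 - 16*sqrt(2)*g - 4*g + 16*sqrt(2) + 24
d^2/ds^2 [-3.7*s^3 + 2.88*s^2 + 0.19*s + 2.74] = 5.76 - 22.2*s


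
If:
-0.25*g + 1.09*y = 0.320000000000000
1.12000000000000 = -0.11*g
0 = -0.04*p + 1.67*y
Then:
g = -10.18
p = -85.24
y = -2.04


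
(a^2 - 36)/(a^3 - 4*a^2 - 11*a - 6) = (a + 6)/(a^2 + 2*a + 1)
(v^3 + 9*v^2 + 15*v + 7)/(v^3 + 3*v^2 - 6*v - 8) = (v^2 + 8*v + 7)/(v^2 + 2*v - 8)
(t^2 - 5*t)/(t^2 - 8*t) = (t - 5)/(t - 8)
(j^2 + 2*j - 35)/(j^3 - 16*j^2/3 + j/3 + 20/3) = 3*(j + 7)/(3*j^2 - j - 4)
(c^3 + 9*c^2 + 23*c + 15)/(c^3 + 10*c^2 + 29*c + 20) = (c + 3)/(c + 4)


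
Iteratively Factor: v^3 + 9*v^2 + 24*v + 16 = (v + 4)*(v^2 + 5*v + 4) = (v + 1)*(v + 4)*(v + 4)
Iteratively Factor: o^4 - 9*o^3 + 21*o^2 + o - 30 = (o - 2)*(o^3 - 7*o^2 + 7*o + 15) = (o - 3)*(o - 2)*(o^2 - 4*o - 5) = (o - 5)*(o - 3)*(o - 2)*(o + 1)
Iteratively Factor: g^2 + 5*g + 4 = (g + 1)*(g + 4)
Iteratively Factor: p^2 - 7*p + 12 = (p - 3)*(p - 4)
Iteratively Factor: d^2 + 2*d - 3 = (d + 3)*(d - 1)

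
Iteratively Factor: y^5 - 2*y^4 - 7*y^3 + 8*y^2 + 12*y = (y - 2)*(y^4 - 7*y^2 - 6*y) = (y - 3)*(y - 2)*(y^3 + 3*y^2 + 2*y) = (y - 3)*(y - 2)*(y + 1)*(y^2 + 2*y) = y*(y - 3)*(y - 2)*(y + 1)*(y + 2)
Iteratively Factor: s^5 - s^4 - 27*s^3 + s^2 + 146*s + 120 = (s - 5)*(s^4 + 4*s^3 - 7*s^2 - 34*s - 24) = (s - 5)*(s + 2)*(s^3 + 2*s^2 - 11*s - 12) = (s - 5)*(s + 2)*(s + 4)*(s^2 - 2*s - 3) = (s - 5)*(s - 3)*(s + 2)*(s + 4)*(s + 1)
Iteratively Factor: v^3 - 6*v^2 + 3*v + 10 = (v - 2)*(v^2 - 4*v - 5) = (v - 5)*(v - 2)*(v + 1)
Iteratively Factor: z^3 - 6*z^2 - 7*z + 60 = (z - 4)*(z^2 - 2*z - 15) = (z - 4)*(z + 3)*(z - 5)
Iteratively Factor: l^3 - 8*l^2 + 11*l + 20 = (l - 5)*(l^2 - 3*l - 4) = (l - 5)*(l + 1)*(l - 4)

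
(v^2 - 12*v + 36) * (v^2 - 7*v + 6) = v^4 - 19*v^3 + 126*v^2 - 324*v + 216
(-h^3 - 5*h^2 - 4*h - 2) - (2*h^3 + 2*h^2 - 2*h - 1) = -3*h^3 - 7*h^2 - 2*h - 1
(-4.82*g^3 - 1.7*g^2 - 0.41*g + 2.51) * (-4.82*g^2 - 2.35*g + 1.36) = 23.2324*g^5 + 19.521*g^4 - 0.584000000000001*g^3 - 13.4467*g^2 - 6.4561*g + 3.4136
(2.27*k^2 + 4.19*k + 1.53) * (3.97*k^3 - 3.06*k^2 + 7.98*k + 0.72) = 9.0119*k^5 + 9.6881*k^4 + 11.3673*k^3 + 30.3888*k^2 + 15.2262*k + 1.1016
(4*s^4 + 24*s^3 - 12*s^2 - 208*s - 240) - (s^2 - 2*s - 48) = 4*s^4 + 24*s^3 - 13*s^2 - 206*s - 192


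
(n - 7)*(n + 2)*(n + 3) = n^3 - 2*n^2 - 29*n - 42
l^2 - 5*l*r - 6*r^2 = (l - 6*r)*(l + r)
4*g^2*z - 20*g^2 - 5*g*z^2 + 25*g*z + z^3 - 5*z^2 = (-4*g + z)*(-g + z)*(z - 5)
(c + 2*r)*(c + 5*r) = c^2 + 7*c*r + 10*r^2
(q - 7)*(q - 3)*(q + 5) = q^3 - 5*q^2 - 29*q + 105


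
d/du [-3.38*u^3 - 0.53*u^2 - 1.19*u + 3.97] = -10.14*u^2 - 1.06*u - 1.19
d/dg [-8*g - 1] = -8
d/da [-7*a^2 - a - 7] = -14*a - 1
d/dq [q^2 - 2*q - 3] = 2*q - 2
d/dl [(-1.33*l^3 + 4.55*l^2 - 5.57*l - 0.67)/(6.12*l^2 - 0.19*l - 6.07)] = (-8.1396*l^4 + 0.505400000000002*l^3 + 57.4432*l^2 - 47.0362*l + 33.6826)/(37.4544*l^4 - 2.3256*l^3 - 74.2607*l^2 + 2.3066*l + 36.8449)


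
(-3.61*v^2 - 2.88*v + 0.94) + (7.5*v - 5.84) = -3.61*v^2 + 4.62*v - 4.9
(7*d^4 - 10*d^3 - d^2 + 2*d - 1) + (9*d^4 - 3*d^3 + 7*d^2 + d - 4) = 16*d^4 - 13*d^3 + 6*d^2 + 3*d - 5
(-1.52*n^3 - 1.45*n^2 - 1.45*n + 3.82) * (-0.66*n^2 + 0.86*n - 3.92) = 1.0032*n^5 - 0.3502*n^4 + 5.6684*n^3 + 1.9158*n^2 + 8.9692*n - 14.9744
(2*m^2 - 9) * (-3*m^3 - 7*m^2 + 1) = -6*m^5 - 14*m^4 + 27*m^3 + 65*m^2 - 9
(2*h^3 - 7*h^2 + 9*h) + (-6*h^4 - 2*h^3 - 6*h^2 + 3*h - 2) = -6*h^4 - 13*h^2 + 12*h - 2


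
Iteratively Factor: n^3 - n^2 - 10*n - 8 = (n + 1)*(n^2 - 2*n - 8) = (n - 4)*(n + 1)*(n + 2)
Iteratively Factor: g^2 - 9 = (g + 3)*(g - 3)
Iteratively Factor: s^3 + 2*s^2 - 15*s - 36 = (s - 4)*(s^2 + 6*s + 9) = (s - 4)*(s + 3)*(s + 3)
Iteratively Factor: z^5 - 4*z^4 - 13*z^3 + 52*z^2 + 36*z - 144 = (z - 2)*(z^4 - 2*z^3 - 17*z^2 + 18*z + 72) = (z - 2)*(z + 3)*(z^3 - 5*z^2 - 2*z + 24) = (z - 4)*(z - 2)*(z + 3)*(z^2 - z - 6) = (z - 4)*(z - 3)*(z - 2)*(z + 3)*(z + 2)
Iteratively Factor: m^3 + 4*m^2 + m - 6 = (m + 3)*(m^2 + m - 2) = (m - 1)*(m + 3)*(m + 2)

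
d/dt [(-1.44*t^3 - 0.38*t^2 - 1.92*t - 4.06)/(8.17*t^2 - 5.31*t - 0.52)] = (-11.7648*t^4 + 15.2928*t^3 + 19.9506*t^2 + 66.7356*t - 20.5602)/(66.7489*t^4 - 86.7654*t^3 + 19.6993*t^2 + 5.5224*t + 0.2704)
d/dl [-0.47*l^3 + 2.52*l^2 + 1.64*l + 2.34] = -1.41*l^2 + 5.04*l + 1.64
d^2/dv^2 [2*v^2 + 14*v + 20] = 4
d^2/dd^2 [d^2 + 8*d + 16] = 2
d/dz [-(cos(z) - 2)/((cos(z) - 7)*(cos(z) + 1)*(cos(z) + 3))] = (-2*cos(z)^3 + 9*cos(z)^2 - 12*cos(z) - 71)*sin(z)/((cos(z) - 7)^2*(cos(z) + 1)^2*(cos(z) + 3)^2)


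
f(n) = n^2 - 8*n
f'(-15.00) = -38.00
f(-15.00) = 345.00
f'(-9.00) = -26.00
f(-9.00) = 153.00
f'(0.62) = -6.76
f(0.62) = -4.58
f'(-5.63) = -19.26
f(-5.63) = 76.74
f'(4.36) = 0.72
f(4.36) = -15.87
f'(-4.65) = -17.30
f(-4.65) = 58.82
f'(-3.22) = -14.44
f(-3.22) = 36.13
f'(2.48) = -3.04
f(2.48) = -13.69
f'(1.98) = -4.04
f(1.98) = -11.92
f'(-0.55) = -9.10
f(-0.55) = 4.70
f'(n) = 2*n - 8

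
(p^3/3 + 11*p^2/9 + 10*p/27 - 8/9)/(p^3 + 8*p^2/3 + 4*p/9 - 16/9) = (p + 3)/(3*(p + 2))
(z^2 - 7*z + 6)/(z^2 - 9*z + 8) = (z - 6)/(z - 8)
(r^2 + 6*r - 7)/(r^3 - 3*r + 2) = (r + 7)/(r^2 + r - 2)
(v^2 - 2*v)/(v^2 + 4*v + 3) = v*(v - 2)/(v^2 + 4*v + 3)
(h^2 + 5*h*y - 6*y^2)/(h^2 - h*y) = (h + 6*y)/h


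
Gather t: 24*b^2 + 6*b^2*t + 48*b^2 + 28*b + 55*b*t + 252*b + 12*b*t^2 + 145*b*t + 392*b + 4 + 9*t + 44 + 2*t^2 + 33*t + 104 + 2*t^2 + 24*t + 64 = 72*b^2 + 672*b + t^2*(12*b + 4) + t*(6*b^2 + 200*b + 66) + 216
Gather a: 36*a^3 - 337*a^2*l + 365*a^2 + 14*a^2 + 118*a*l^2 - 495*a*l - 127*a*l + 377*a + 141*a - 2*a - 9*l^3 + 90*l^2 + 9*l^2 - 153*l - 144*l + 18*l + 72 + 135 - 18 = 36*a^3 + a^2*(379 - 337*l) + a*(118*l^2 - 622*l + 516) - 9*l^3 + 99*l^2 - 279*l + 189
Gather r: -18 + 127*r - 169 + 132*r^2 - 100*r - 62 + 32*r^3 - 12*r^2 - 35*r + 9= 32*r^3 + 120*r^2 - 8*r - 240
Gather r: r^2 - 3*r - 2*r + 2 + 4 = r^2 - 5*r + 6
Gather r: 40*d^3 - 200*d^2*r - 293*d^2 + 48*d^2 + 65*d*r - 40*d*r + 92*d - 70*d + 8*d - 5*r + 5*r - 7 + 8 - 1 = 40*d^3 - 245*d^2 + 30*d + r*(-200*d^2 + 25*d)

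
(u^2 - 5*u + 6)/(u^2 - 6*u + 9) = (u - 2)/(u - 3)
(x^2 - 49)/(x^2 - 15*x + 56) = (x + 7)/(x - 8)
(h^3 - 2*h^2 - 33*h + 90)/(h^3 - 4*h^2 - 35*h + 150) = (h - 3)/(h - 5)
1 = 1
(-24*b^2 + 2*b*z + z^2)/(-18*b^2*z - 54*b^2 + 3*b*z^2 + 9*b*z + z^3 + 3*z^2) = (-4*b + z)/(-3*b*z - 9*b + z^2 + 3*z)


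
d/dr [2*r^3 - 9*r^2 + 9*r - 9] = 6*r^2 - 18*r + 9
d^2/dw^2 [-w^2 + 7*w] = -2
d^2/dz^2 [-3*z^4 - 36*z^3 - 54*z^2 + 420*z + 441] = -36*z^2 - 216*z - 108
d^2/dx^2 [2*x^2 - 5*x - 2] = 4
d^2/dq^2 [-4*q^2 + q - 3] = -8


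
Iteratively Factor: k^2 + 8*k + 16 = (k + 4)*(k + 4)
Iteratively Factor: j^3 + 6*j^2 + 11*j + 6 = (j + 2)*(j^2 + 4*j + 3) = (j + 2)*(j + 3)*(j + 1)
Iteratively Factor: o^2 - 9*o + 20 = (o - 5)*(o - 4)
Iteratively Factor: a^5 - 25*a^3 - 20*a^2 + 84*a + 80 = (a + 1)*(a^4 - a^3 - 24*a^2 + 4*a + 80) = (a - 5)*(a + 1)*(a^3 + 4*a^2 - 4*a - 16) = (a - 5)*(a - 2)*(a + 1)*(a^2 + 6*a + 8) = (a - 5)*(a - 2)*(a + 1)*(a + 4)*(a + 2)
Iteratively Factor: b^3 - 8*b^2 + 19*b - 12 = (b - 3)*(b^2 - 5*b + 4) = (b - 3)*(b - 1)*(b - 4)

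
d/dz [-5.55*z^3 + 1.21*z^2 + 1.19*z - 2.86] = -16.65*z^2 + 2.42*z + 1.19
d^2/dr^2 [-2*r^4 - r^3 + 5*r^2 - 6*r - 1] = -24*r^2 - 6*r + 10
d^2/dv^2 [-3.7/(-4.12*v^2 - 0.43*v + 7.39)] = (-125.61056*v^2 - 13.10984*v + 3.7*(8.24*v + 0.43)*(16.48*v + 0.86) + 225.30632)/(4.12*v^2 + 0.43*v - 7.39)^3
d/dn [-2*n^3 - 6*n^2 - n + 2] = -6*n^2 - 12*n - 1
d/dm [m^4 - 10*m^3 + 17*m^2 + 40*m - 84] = 4*m^3 - 30*m^2 + 34*m + 40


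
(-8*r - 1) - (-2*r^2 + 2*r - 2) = 2*r^2 - 10*r + 1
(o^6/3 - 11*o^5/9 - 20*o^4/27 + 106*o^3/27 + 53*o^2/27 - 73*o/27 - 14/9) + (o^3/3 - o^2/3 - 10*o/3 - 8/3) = o^6/3 - 11*o^5/9 - 20*o^4/27 + 115*o^3/27 + 44*o^2/27 - 163*o/27 - 38/9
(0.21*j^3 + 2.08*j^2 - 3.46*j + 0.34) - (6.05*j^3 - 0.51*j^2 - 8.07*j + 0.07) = -5.84*j^3 + 2.59*j^2 + 4.61*j + 0.27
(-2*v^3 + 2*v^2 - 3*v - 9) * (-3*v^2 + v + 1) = 6*v^5 - 8*v^4 + 9*v^3 + 26*v^2 - 12*v - 9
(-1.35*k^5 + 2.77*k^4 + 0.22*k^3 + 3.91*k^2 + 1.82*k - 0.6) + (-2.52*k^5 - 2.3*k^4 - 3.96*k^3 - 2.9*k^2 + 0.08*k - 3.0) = -3.87*k^5 + 0.47*k^4 - 3.74*k^3 + 1.01*k^2 + 1.9*k - 3.6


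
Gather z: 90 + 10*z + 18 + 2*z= 12*z + 108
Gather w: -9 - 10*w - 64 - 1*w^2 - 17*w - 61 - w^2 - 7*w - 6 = -2*w^2 - 34*w - 140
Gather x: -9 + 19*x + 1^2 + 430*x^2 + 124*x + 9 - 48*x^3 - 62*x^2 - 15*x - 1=-48*x^3 + 368*x^2 + 128*x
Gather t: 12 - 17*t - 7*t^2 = -7*t^2 - 17*t + 12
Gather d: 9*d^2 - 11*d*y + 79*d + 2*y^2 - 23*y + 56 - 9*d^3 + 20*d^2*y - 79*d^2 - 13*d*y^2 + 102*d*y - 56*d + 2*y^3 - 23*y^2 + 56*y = -9*d^3 + d^2*(20*y - 70) + d*(-13*y^2 + 91*y + 23) + 2*y^3 - 21*y^2 + 33*y + 56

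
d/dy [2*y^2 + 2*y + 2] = 4*y + 2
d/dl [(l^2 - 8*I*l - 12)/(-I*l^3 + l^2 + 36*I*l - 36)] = (-I*l^4 - 16*l^3 - 8*I*l^2 + 48*l - 720*I)/(l^6 + 2*I*l^5 - 73*l^4 - 144*I*l^3 + 1368*l^2 + 2592*I*l - 1296)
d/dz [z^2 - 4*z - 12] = 2*z - 4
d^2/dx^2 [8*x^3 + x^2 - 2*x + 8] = 48*x + 2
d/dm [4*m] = 4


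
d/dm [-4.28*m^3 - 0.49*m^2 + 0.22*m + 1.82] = -12.84*m^2 - 0.98*m + 0.22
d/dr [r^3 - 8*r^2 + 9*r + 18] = 3*r^2 - 16*r + 9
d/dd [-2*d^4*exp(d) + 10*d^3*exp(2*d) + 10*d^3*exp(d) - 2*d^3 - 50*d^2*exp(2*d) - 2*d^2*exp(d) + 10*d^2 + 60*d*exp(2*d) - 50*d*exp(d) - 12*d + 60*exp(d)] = -2*d^4*exp(d) + 20*d^3*exp(2*d) + 2*d^3*exp(d) - 70*d^2*exp(2*d) + 28*d^2*exp(d) - 6*d^2 + 20*d*exp(2*d) - 54*d*exp(d) + 20*d + 60*exp(2*d) + 10*exp(d) - 12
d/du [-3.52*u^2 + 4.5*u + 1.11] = 4.5 - 7.04*u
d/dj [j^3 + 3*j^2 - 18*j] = 3*j^2 + 6*j - 18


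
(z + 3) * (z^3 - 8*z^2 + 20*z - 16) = z^4 - 5*z^3 - 4*z^2 + 44*z - 48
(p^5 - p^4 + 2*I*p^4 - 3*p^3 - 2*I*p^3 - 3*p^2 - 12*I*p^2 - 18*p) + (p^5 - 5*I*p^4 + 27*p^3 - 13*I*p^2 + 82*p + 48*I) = 2*p^5 - p^4 - 3*I*p^4 + 24*p^3 - 2*I*p^3 - 3*p^2 - 25*I*p^2 + 64*p + 48*I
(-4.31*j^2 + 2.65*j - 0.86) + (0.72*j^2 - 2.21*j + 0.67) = -3.59*j^2 + 0.44*j - 0.19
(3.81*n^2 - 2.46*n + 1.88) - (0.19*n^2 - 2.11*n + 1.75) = 3.62*n^2 - 0.35*n + 0.13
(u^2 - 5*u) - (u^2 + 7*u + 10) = -12*u - 10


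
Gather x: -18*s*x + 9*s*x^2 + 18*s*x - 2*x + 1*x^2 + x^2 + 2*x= x^2*(9*s + 2)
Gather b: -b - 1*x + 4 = -b - x + 4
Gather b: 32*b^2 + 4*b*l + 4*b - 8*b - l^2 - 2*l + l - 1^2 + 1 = 32*b^2 + b*(4*l - 4) - l^2 - l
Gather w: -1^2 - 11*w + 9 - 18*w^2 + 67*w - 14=-18*w^2 + 56*w - 6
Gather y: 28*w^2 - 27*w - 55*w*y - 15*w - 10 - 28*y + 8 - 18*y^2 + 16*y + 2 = 28*w^2 - 42*w - 18*y^2 + y*(-55*w - 12)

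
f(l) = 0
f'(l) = 0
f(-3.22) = 0.00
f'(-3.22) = 0.00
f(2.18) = 0.00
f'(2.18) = 0.00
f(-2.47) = 0.00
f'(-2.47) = 0.00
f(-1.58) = 0.00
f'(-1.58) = 0.00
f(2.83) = 0.00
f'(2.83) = 0.00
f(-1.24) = 0.00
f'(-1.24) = 0.00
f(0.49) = 0.00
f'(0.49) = 0.00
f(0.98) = 0.00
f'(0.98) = 0.00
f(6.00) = 0.00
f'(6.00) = 0.00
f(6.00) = 0.00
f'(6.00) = 0.00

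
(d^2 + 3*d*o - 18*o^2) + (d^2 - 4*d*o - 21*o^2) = 2*d^2 - d*o - 39*o^2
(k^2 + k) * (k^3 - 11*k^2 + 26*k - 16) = k^5 - 10*k^4 + 15*k^3 + 10*k^2 - 16*k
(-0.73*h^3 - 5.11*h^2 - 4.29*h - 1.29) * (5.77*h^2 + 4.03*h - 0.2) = -4.2121*h^5 - 32.4266*h^4 - 45.2006*h^3 - 23.71*h^2 - 4.3407*h + 0.258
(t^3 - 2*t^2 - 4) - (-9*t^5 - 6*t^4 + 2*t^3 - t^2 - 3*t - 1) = 9*t^5 + 6*t^4 - t^3 - t^2 + 3*t - 3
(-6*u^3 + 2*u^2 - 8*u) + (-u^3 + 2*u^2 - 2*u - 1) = -7*u^3 + 4*u^2 - 10*u - 1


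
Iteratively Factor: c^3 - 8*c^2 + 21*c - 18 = (c - 3)*(c^2 - 5*c + 6) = (c - 3)*(c - 2)*(c - 3)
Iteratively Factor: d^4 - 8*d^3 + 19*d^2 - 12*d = (d - 3)*(d^3 - 5*d^2 + 4*d) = (d - 3)*(d - 1)*(d^2 - 4*d) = (d - 4)*(d - 3)*(d - 1)*(d)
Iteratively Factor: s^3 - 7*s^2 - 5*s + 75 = (s + 3)*(s^2 - 10*s + 25) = (s - 5)*(s + 3)*(s - 5)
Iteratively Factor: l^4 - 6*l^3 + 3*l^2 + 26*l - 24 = (l - 3)*(l^3 - 3*l^2 - 6*l + 8) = (l - 3)*(l - 1)*(l^2 - 2*l - 8) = (l - 4)*(l - 3)*(l - 1)*(l + 2)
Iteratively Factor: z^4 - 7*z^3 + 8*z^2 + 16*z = (z - 4)*(z^3 - 3*z^2 - 4*z) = z*(z - 4)*(z^2 - 3*z - 4) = z*(z - 4)*(z + 1)*(z - 4)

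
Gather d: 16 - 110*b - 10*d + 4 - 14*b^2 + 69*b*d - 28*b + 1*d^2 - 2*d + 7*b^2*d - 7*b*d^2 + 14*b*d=-14*b^2 - 138*b + d^2*(1 - 7*b) + d*(7*b^2 + 83*b - 12) + 20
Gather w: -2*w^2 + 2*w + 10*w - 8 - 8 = -2*w^2 + 12*w - 16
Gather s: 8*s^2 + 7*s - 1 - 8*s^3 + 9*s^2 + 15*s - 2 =-8*s^3 + 17*s^2 + 22*s - 3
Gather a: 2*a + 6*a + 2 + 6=8*a + 8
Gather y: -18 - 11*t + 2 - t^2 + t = -t^2 - 10*t - 16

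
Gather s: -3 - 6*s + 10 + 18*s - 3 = 12*s + 4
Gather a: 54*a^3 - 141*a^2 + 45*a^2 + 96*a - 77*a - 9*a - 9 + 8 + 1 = 54*a^3 - 96*a^2 + 10*a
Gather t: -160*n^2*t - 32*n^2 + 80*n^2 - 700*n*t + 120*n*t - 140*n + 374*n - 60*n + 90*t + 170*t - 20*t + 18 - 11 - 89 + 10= 48*n^2 + 174*n + t*(-160*n^2 - 580*n + 240) - 72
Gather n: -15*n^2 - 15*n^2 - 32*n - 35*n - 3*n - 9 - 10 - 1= -30*n^2 - 70*n - 20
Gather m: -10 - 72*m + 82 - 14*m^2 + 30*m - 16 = -14*m^2 - 42*m + 56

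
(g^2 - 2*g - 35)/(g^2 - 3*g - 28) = (g + 5)/(g + 4)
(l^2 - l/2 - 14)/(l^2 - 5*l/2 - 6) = (2*l + 7)/(2*l + 3)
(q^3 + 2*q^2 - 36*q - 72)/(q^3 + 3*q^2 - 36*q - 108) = (q + 2)/(q + 3)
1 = 1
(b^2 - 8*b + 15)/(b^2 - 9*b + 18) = (b - 5)/(b - 6)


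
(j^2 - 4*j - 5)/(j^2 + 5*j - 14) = (j^2 - 4*j - 5)/(j^2 + 5*j - 14)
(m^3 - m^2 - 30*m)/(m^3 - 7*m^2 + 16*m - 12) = m*(m^2 - m - 30)/(m^3 - 7*m^2 + 16*m - 12)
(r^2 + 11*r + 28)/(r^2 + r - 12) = (r + 7)/(r - 3)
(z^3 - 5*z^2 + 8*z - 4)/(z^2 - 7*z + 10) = (z^2 - 3*z + 2)/(z - 5)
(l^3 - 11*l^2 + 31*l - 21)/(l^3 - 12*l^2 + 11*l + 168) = (l^2 - 4*l + 3)/(l^2 - 5*l - 24)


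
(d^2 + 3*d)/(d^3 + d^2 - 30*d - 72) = d/(d^2 - 2*d - 24)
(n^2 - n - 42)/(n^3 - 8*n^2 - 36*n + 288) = (n - 7)/(n^2 - 14*n + 48)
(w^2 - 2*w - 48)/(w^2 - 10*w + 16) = (w + 6)/(w - 2)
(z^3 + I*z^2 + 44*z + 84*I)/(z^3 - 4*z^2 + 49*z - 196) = (z^2 + 8*I*z - 12)/(z^2 + z*(-4 + 7*I) - 28*I)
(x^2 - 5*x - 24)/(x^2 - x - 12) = (x - 8)/(x - 4)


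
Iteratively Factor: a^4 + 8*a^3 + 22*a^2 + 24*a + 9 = (a + 1)*(a^3 + 7*a^2 + 15*a + 9) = (a + 1)*(a + 3)*(a^2 + 4*a + 3) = (a + 1)^2*(a + 3)*(a + 3)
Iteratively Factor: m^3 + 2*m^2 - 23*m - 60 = (m + 4)*(m^2 - 2*m - 15) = (m - 5)*(m + 4)*(m + 3)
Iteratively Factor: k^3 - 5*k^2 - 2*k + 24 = (k + 2)*(k^2 - 7*k + 12) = (k - 4)*(k + 2)*(k - 3)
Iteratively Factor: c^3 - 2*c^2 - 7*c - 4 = (c + 1)*(c^2 - 3*c - 4) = (c + 1)^2*(c - 4)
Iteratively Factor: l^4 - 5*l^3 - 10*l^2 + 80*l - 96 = (l - 4)*(l^3 - l^2 - 14*l + 24) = (l - 4)*(l - 3)*(l^2 + 2*l - 8) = (l - 4)*(l - 3)*(l + 4)*(l - 2)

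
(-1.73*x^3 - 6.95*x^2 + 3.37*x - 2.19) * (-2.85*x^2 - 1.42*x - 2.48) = 4.9305*x^5 + 22.2641*x^4 + 4.5549*x^3 + 18.6921*x^2 - 5.2478*x + 5.4312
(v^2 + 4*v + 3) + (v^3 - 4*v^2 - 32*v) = v^3 - 3*v^2 - 28*v + 3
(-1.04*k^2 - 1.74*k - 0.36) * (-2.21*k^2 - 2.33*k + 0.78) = 2.2984*k^4 + 6.2686*k^3 + 4.0386*k^2 - 0.5184*k - 0.2808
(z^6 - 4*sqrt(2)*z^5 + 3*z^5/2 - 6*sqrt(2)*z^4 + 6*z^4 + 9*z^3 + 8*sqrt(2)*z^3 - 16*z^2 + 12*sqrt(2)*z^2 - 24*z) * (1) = z^6 - 4*sqrt(2)*z^5 + 3*z^5/2 - 6*sqrt(2)*z^4 + 6*z^4 + 9*z^3 + 8*sqrt(2)*z^3 - 16*z^2 + 12*sqrt(2)*z^2 - 24*z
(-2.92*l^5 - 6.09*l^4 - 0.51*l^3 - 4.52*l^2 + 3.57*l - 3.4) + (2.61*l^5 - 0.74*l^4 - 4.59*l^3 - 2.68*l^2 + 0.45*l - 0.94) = -0.31*l^5 - 6.83*l^4 - 5.1*l^3 - 7.2*l^2 + 4.02*l - 4.34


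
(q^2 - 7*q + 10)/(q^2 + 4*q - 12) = (q - 5)/(q + 6)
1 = 1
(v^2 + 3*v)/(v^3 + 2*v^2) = (v + 3)/(v*(v + 2))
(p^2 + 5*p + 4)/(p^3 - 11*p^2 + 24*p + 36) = (p + 4)/(p^2 - 12*p + 36)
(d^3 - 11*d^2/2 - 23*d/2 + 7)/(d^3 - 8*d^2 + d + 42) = (d - 1/2)/(d - 3)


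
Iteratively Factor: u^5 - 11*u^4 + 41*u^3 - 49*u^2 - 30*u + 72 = (u - 3)*(u^4 - 8*u^3 + 17*u^2 + 2*u - 24) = (u - 4)*(u - 3)*(u^3 - 4*u^2 + u + 6) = (u - 4)*(u - 3)*(u - 2)*(u^2 - 2*u - 3) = (u - 4)*(u - 3)^2*(u - 2)*(u + 1)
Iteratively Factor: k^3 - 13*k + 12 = (k - 1)*(k^2 + k - 12) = (k - 3)*(k - 1)*(k + 4)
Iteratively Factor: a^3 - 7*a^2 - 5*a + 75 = (a - 5)*(a^2 - 2*a - 15) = (a - 5)^2*(a + 3)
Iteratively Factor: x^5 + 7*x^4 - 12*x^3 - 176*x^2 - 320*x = (x)*(x^4 + 7*x^3 - 12*x^2 - 176*x - 320) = x*(x + 4)*(x^3 + 3*x^2 - 24*x - 80) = x*(x - 5)*(x + 4)*(x^2 + 8*x + 16) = x*(x - 5)*(x + 4)^2*(x + 4)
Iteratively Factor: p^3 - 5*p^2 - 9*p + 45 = (p + 3)*(p^2 - 8*p + 15) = (p - 5)*(p + 3)*(p - 3)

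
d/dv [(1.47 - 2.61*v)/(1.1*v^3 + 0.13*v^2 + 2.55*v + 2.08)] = (5.742*v^3 - 4.5117*v^2 - 0.3822*v - 9.1773)/(1.21*v^6 + 0.286*v^5 + 5.6269*v^4 + 5.239*v^3 + 7.0433*v^2 + 10.608*v + 4.3264)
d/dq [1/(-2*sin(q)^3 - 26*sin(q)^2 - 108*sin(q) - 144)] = (3*sin(q)^2 + 26*sin(q) + 54)*cos(q)/(2*(sin(q)^3 + 13*sin(q)^2 + 54*sin(q) + 72)^2)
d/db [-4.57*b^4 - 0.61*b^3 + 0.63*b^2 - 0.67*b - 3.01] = -18.28*b^3 - 1.83*b^2 + 1.26*b - 0.67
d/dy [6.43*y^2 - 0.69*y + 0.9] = 12.86*y - 0.69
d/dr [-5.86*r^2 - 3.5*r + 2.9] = -11.72*r - 3.5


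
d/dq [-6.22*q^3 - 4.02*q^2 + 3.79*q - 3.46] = -18.66*q^2 - 8.04*q + 3.79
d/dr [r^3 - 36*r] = 3*r^2 - 36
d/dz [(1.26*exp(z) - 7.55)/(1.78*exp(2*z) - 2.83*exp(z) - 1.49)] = (-2.2428*exp(2*z) + 26.878*exp(z) - 23.2439)*exp(z)/(3.1684*exp(4*z) - 10.0748*exp(3*z) + 2.7045*exp(2*z) + 8.4334*exp(z) + 2.2201)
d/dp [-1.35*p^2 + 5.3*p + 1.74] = 5.3 - 2.7*p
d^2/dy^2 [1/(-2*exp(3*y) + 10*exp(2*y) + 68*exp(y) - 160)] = (-(-3*exp(2*y) + 10*exp(y) + 34)^2*exp(y) + (9*exp(2*y) - 20*exp(y) - 34)*(exp(3*y) - 5*exp(2*y) - 34*exp(y) + 80)/2)*exp(y)/(exp(3*y) - 5*exp(2*y) - 34*exp(y) + 80)^3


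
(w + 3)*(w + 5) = w^2 + 8*w + 15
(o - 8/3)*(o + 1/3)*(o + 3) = o^3 + 2*o^2/3 - 71*o/9 - 8/3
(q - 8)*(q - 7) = q^2 - 15*q + 56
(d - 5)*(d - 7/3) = d^2 - 22*d/3 + 35/3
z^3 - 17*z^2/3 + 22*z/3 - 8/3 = (z - 4)*(z - 1)*(z - 2/3)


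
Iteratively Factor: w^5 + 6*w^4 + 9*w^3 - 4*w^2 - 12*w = (w + 2)*(w^4 + 4*w^3 + w^2 - 6*w) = (w + 2)*(w + 3)*(w^3 + w^2 - 2*w) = (w - 1)*(w + 2)*(w + 3)*(w^2 + 2*w) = w*(w - 1)*(w + 2)*(w + 3)*(w + 2)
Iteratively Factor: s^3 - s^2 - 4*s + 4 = (s - 2)*(s^2 + s - 2) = (s - 2)*(s + 2)*(s - 1)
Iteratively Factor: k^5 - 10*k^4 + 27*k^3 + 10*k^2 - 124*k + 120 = (k + 2)*(k^4 - 12*k^3 + 51*k^2 - 92*k + 60) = (k - 3)*(k + 2)*(k^3 - 9*k^2 + 24*k - 20) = (k - 3)*(k - 2)*(k + 2)*(k^2 - 7*k + 10) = (k - 5)*(k - 3)*(k - 2)*(k + 2)*(k - 2)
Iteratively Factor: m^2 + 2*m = (m)*(m + 2)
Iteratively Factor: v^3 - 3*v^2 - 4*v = (v - 4)*(v^2 + v) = v*(v - 4)*(v + 1)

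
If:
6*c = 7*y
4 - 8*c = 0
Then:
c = 1/2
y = 3/7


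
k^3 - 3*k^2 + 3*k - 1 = (k - 1)^3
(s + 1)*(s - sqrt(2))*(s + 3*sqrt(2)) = s^3 + s^2 + 2*sqrt(2)*s^2 - 6*s + 2*sqrt(2)*s - 6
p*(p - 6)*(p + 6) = p^3 - 36*p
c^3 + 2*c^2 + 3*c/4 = c*(c + 1/2)*(c + 3/2)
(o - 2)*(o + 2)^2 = o^3 + 2*o^2 - 4*o - 8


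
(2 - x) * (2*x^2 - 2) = -2*x^3 + 4*x^2 + 2*x - 4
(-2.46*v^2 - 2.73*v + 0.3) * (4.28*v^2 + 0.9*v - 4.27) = -10.5288*v^4 - 13.8984*v^3 + 9.3312*v^2 + 11.9271*v - 1.281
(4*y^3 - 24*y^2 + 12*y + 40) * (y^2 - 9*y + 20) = 4*y^5 - 60*y^4 + 308*y^3 - 548*y^2 - 120*y + 800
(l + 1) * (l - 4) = l^2 - 3*l - 4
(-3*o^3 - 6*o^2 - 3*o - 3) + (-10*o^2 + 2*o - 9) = -3*o^3 - 16*o^2 - o - 12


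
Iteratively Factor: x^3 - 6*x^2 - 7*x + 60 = (x + 3)*(x^2 - 9*x + 20) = (x - 5)*(x + 3)*(x - 4)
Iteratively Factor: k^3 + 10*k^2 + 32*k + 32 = (k + 4)*(k^2 + 6*k + 8) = (k + 2)*(k + 4)*(k + 4)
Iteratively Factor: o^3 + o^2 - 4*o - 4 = (o + 1)*(o^2 - 4) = (o - 2)*(o + 1)*(o + 2)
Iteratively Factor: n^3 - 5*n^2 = (n)*(n^2 - 5*n) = n^2*(n - 5)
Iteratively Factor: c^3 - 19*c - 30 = (c + 2)*(c^2 - 2*c - 15) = (c - 5)*(c + 2)*(c + 3)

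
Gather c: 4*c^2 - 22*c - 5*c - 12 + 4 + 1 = 4*c^2 - 27*c - 7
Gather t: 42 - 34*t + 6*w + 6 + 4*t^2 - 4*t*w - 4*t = 4*t^2 + t*(-4*w - 38) + 6*w + 48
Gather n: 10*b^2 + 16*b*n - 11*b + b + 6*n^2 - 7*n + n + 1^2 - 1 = 10*b^2 - 10*b + 6*n^2 + n*(16*b - 6)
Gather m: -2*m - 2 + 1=-2*m - 1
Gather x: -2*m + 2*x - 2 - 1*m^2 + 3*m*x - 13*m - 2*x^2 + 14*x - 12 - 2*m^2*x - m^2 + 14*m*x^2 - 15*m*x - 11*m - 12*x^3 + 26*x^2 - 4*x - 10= -2*m^2 - 26*m - 12*x^3 + x^2*(14*m + 24) + x*(-2*m^2 - 12*m + 12) - 24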